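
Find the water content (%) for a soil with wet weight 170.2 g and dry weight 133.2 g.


Result: 27.78 %

Derivation:
Using w = (m_wet - m_dry) / m_dry * 100
m_wet - m_dry = 170.2 - 133.2 = 37.0 g
w = 37.0 / 133.2 * 100
w = 27.78 %


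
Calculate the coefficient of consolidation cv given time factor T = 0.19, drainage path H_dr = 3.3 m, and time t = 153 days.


Using cv = T * H_dr^2 / t
H_dr^2 = 3.3^2 = 10.89
cv = 0.19 * 10.89 / 153
cv = 0.01352 m^2/day


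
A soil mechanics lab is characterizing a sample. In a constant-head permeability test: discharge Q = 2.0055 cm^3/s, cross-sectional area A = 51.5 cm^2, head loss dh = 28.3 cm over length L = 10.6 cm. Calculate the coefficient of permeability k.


Result: 0.014586 cm/s

Derivation:
Compute hydraulic gradient:
i = dh / L = 28.3 / 10.6 = 2.66981
Then apply Darcy's law:
k = Q / (A * i)
k = 2.0055 / (51.5 * 2.66981)
k = 2.0055 / 137.495
k = 0.014586 cm/s


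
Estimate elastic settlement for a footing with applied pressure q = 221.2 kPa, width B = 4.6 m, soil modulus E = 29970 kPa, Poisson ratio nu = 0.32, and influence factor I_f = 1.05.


Using Se = q * B * (1 - nu^2) * I_f / E
1 - nu^2 = 1 - 0.32^2 = 0.8976
Se = 221.2 * 4.6 * 0.8976 * 1.05 / 29970
Se = 0.031998 m
Convert to mm: Se = 0.031998 * 1000 = 31.998 mm


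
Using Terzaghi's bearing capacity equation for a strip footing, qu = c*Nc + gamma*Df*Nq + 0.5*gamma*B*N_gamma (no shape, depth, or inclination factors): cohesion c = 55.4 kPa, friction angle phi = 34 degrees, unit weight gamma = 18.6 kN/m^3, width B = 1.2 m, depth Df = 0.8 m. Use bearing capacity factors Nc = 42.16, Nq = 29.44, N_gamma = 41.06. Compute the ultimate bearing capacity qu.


Result: 3231.96 kPa

Derivation:
Compute qu = c*Nc + gamma*Df*Nq + 0.5*gamma*B*N_gamma
Term 1: 55.4 * 42.16 = 2335.664
Term 2: 18.6 * 0.8 * 29.44 = 438.0672
Term 3: 0.5 * 18.6 * 1.2 * 41.06 = 458.2296
qu = 2335.664 + 438.0672 + 458.2296
qu = 3231.96 kPa


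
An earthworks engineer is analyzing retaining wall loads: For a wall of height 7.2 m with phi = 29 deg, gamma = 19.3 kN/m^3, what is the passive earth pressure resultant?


Compute passive earth pressure coefficient:
Kp = tan^2(45 + phi/2) = tan^2(59.5) = 2.88206
Compute passive force:
Pp = 0.5 * Kp * gamma * H^2
Pp = 0.5 * 2.88206 * 19.3 * 7.2^2
Pp = 1441.77 kN/m


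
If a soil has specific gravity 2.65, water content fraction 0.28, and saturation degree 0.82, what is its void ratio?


Using the relation e = Gs * w / S
e = 2.65 * 0.28 / 0.82
e = 0.9049


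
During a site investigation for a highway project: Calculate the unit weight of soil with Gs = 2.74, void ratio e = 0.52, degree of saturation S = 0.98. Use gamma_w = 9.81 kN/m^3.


Using gamma = gamma_w * (Gs + S*e) / (1 + e)
Numerator: Gs + S*e = 2.74 + 0.98*0.52 = 3.2496
Denominator: 1 + e = 1 + 0.52 = 1.52
gamma = 9.81 * 3.2496 / 1.52
gamma = 20.973 kN/m^3


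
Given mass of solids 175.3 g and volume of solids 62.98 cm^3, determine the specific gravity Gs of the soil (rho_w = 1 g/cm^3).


Using Gs = m_s / (V_s * rho_w)
Since rho_w = 1 g/cm^3:
Gs = 175.3 / 62.98
Gs = 2.783


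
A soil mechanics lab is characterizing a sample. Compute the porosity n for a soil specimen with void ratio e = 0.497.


Using the relation n = e / (1 + e)
n = 0.497 / (1 + 0.497)
n = 0.497 / 1.497
n = 0.332


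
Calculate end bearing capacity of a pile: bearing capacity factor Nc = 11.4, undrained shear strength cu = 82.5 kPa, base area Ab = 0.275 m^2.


Result: 258.64 kN

Derivation:
Using Qb = Nc * cu * Ab
Qb = 11.4 * 82.5 * 0.275
Qb = 258.64 kN


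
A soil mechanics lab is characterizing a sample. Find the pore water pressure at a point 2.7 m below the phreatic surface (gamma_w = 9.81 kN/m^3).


Using u = gamma_w * h_w
u = 9.81 * 2.7
u = 26.49 kPa


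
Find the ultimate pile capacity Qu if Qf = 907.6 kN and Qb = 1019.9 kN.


Using Qu = Qf + Qb
Qu = 907.6 + 1019.9
Qu = 1927.5 kN


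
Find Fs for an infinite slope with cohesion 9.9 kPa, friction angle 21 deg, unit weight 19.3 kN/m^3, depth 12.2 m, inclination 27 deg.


Using Fs = c / (gamma*H*sin(beta)*cos(beta)) + tan(phi)/tan(beta)
Cohesion contribution = 9.9 / (19.3*12.2*sin(27)*cos(27))
Cohesion contribution = 0.103942
Friction contribution = tan(21)/tan(27) = 0.753376
Fs = 0.103942 + 0.753376
Fs = 0.857


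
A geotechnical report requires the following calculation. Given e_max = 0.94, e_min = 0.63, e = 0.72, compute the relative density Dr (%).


Using Dr = (e_max - e) / (e_max - e_min) * 100
e_max - e = 0.94 - 0.72 = 0.22
e_max - e_min = 0.94 - 0.63 = 0.31
Dr = 0.22 / 0.31 * 100
Dr = 70.97 %


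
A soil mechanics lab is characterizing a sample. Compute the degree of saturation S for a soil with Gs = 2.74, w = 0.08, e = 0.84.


Using S = Gs * w / e
S = 2.74 * 0.08 / 0.84
S = 0.261


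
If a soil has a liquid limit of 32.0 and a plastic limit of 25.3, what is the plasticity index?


Using PI = LL - PL
PI = 32.0 - 25.3
PI = 6.7


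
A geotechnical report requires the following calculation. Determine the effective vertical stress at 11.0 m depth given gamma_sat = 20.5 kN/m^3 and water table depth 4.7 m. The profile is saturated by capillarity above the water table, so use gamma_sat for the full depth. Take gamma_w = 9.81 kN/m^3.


Total stress = gamma_sat * depth
sigma = 20.5 * 11.0 = 225.5 kPa
Pore water pressure u = gamma_w * (depth - d_wt)
u = 9.81 * (11.0 - 4.7) = 61.803 kPa
Effective stress = sigma - u
sigma' = 225.5 - 61.803 = 163.7 kPa


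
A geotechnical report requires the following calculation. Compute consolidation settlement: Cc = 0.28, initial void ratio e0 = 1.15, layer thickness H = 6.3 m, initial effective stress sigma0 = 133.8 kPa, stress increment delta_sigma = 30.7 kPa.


Result: 0.0736 m

Derivation:
Using Sc = Cc * H / (1 + e0) * log10((sigma0 + delta_sigma) / sigma0)
Stress ratio = (133.8 + 30.7) / 133.8 = 1.22945
log10(1.22945) = 0.0897098
Cc * H / (1 + e0) = 0.28 * 6.3 / (1 + 1.15) = 0.820465
Sc = 0.820465 * 0.0897098
Sc = 0.0736 m


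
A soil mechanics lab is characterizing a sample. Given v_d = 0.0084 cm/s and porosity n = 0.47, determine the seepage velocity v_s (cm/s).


Result: 0.01787 cm/s

Derivation:
Using v_s = v_d / n
v_s = 0.0084 / 0.47
v_s = 0.01787 cm/s


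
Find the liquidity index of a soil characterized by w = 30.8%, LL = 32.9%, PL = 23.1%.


Result: 0.786

Derivation:
First compute the plasticity index:
PI = LL - PL = 32.9 - 23.1 = 9.8
Then compute the liquidity index:
LI = (w - PL) / PI
LI = (30.8 - 23.1) / 9.8
LI = 0.786


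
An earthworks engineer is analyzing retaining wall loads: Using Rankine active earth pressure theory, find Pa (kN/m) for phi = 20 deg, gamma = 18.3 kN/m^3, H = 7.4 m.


Compute active earth pressure coefficient:
Ka = tan^2(45 - phi/2) = tan^2(35.0) = 0.490291
Compute active force:
Pa = 0.5 * Ka * gamma * H^2
Pa = 0.5 * 0.490291 * 18.3 * 7.4^2
Pa = 245.66 kN/m


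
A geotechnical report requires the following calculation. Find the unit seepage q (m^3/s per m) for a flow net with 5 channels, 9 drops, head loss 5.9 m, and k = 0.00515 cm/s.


Convert k to m/s for unit consistency with H:
k = 0.00515 cm/s = 0.00515 / 100 m/s = 5.15e-05 m/s
Using q = k * H * Nf / Nd
Nf / Nd = 5 / 9 = 0.5556
q = 5.15e-05 * 5.9 * 0.5556
q = 0.0001688 m^3/s per m


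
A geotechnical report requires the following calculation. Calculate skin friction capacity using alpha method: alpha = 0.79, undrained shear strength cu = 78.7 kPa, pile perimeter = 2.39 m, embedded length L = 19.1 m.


Result: 2838.14 kN

Derivation:
Using Qs = alpha * cu * perimeter * L
Qs = 0.79 * 78.7 * 2.39 * 19.1
Qs = 2838.14 kN


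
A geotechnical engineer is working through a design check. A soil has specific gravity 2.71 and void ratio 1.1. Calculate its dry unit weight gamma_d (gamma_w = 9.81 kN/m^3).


Using gamma_d = Gs * gamma_w / (1 + e)
gamma_d = 2.71 * 9.81 / (1 + 1.1)
gamma_d = 2.71 * 9.81 / 2.1
gamma_d = 12.66 kN/m^3


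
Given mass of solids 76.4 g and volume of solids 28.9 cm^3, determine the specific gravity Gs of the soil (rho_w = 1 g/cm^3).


Using Gs = m_s / (V_s * rho_w)
Since rho_w = 1 g/cm^3:
Gs = 76.4 / 28.9
Gs = 2.644


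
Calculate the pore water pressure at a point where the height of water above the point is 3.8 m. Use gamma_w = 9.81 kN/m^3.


Using u = gamma_w * h_w
u = 9.81 * 3.8
u = 37.28 kPa


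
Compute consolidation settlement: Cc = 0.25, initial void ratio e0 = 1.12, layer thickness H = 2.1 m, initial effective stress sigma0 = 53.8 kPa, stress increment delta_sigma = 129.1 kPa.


Result: 0.1316 m

Derivation:
Using Sc = Cc * H / (1 + e0) * log10((sigma0 + delta_sigma) / sigma0)
Stress ratio = (53.8 + 129.1) / 53.8 = 3.39963
log10(3.39963) = 0.531431
Cc * H / (1 + e0) = 0.25 * 2.1 / (1 + 1.12) = 0.247642
Sc = 0.247642 * 0.531431
Sc = 0.1316 m


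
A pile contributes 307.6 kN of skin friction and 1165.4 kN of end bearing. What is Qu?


Using Qu = Qf + Qb
Qu = 307.6 + 1165.4
Qu = 1473.0 kN


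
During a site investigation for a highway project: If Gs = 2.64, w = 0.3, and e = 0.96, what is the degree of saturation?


Using S = Gs * w / e
S = 2.64 * 0.3 / 0.96
S = 0.825


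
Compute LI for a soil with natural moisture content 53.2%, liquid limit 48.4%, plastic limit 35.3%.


Result: 1.366

Derivation:
First compute the plasticity index:
PI = LL - PL = 48.4 - 35.3 = 13.1
Then compute the liquidity index:
LI = (w - PL) / PI
LI = (53.2 - 35.3) / 13.1
LI = 1.366


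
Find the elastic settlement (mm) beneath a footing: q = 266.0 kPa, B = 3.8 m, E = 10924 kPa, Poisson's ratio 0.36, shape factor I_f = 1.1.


Using Se = q * B * (1 - nu^2) * I_f / E
1 - nu^2 = 1 - 0.36^2 = 0.8704
Se = 266.0 * 3.8 * 0.8704 * 1.1 / 10924
Se = 0.088592 m
Convert to mm: Se = 0.088592 * 1000 = 88.592 mm


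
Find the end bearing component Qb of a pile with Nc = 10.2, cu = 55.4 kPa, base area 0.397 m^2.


Result: 224.34 kN

Derivation:
Using Qb = Nc * cu * Ab
Qb = 10.2 * 55.4 * 0.397
Qb = 224.34 kN


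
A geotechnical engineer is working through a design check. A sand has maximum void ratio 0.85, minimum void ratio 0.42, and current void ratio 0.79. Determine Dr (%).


Result: 13.95 %

Derivation:
Using Dr = (e_max - e) / (e_max - e_min) * 100
e_max - e = 0.85 - 0.79 = 0.06
e_max - e_min = 0.85 - 0.42 = 0.43
Dr = 0.06 / 0.43 * 100
Dr = 13.95 %


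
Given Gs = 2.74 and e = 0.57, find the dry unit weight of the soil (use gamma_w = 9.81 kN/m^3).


Result: 17.121 kN/m^3

Derivation:
Using gamma_d = Gs * gamma_w / (1 + e)
gamma_d = 2.74 * 9.81 / (1 + 0.57)
gamma_d = 2.74 * 9.81 / 1.57
gamma_d = 17.121 kN/m^3


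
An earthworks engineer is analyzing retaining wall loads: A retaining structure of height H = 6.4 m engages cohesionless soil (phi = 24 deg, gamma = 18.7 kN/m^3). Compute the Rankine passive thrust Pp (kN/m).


Result: 908.11 kN/m

Derivation:
Compute passive earth pressure coefficient:
Kp = tan^2(45 + phi/2) = tan^2(57.0) = 2.371184
Compute passive force:
Pp = 0.5 * Kp * gamma * H^2
Pp = 0.5 * 2.371184 * 18.7 * 6.4^2
Pp = 908.11 kN/m


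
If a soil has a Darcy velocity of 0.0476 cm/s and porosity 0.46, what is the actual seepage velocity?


Using v_s = v_d / n
v_s = 0.0476 / 0.46
v_s = 0.10348 cm/s


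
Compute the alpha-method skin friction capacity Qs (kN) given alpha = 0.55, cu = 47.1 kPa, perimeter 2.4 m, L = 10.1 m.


Using Qs = alpha * cu * perimeter * L
Qs = 0.55 * 47.1 * 2.4 * 10.1
Qs = 627.94 kN


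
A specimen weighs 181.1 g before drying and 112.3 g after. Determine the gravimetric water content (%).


Result: 61.26 %

Derivation:
Using w = (m_wet - m_dry) / m_dry * 100
m_wet - m_dry = 181.1 - 112.3 = 68.8 g
w = 68.8 / 112.3 * 100
w = 61.26 %


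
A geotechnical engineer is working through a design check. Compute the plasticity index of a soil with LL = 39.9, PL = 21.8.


Using PI = LL - PL
PI = 39.9 - 21.8
PI = 18.1


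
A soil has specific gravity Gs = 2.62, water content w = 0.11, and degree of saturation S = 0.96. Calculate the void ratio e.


Result: 0.3002

Derivation:
Using the relation e = Gs * w / S
e = 2.62 * 0.11 / 0.96
e = 0.3002


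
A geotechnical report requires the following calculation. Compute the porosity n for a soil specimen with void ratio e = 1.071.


Result: 0.5171

Derivation:
Using the relation n = e / (1 + e)
n = 1.071 / (1 + 1.071)
n = 1.071 / 2.071
n = 0.5171


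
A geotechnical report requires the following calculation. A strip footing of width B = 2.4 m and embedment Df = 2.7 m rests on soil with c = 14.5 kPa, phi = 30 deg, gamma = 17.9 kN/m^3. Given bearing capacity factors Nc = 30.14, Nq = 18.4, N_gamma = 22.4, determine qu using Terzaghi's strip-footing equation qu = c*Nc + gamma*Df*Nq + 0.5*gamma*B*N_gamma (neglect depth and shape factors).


Result: 1807.45 kPa

Derivation:
Compute qu = c*Nc + gamma*Df*Nq + 0.5*gamma*B*N_gamma
Term 1: 14.5 * 30.14 = 437.03
Term 2: 17.9 * 2.7 * 18.4 = 889.272
Term 3: 0.5 * 17.9 * 2.4 * 22.4 = 481.152
qu = 437.03 + 889.272 + 481.152
qu = 1807.45 kPa


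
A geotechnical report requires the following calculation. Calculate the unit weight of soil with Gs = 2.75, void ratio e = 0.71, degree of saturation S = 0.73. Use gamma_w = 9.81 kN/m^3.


Result: 18.75 kN/m^3

Derivation:
Using gamma = gamma_w * (Gs + S*e) / (1 + e)
Numerator: Gs + S*e = 2.75 + 0.73*0.71 = 3.2683
Denominator: 1 + e = 1 + 0.71 = 1.71
gamma = 9.81 * 3.2683 / 1.71
gamma = 18.75 kN/m^3


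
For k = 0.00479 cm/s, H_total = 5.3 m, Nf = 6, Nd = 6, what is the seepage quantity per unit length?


Convert k to m/s for unit consistency with H:
k = 0.00479 cm/s = 0.00479 / 100 m/s = 4.79e-05 m/s
Using q = k * H * Nf / Nd
Nf / Nd = 6 / 6 = 1.0
q = 4.79e-05 * 5.3 * 1.0
q = 0.0002539 m^3/s per m


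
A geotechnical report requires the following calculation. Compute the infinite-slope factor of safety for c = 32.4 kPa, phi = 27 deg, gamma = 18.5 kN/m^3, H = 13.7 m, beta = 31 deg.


Result: 1.138

Derivation:
Using Fs = c / (gamma*H*sin(beta)*cos(beta)) + tan(phi)/tan(beta)
Cohesion contribution = 32.4 / (18.5*13.7*sin(31)*cos(31))
Cohesion contribution = 0.289566
Friction contribution = tan(27)/tan(31) = 0.847993
Fs = 0.289566 + 0.847993
Fs = 1.138


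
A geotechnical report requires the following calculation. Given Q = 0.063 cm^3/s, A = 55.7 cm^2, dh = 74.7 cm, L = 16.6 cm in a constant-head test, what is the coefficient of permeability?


Compute hydraulic gradient:
i = dh / L = 74.7 / 16.6 = 4.5
Then apply Darcy's law:
k = Q / (A * i)
k = 0.063 / (55.7 * 4.5)
k = 0.063 / 250.65
k = 0.000251 cm/s


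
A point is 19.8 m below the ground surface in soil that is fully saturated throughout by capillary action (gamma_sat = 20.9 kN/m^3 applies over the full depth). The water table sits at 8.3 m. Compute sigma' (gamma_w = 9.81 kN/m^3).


Total stress = gamma_sat * depth
sigma = 20.9 * 19.8 = 413.82 kPa
Pore water pressure u = gamma_w * (depth - d_wt)
u = 9.81 * (19.8 - 8.3) = 112.815 kPa
Effective stress = sigma - u
sigma' = 413.82 - 112.815 = 301.01 kPa


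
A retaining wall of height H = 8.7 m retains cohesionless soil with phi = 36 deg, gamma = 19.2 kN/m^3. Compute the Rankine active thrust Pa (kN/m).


Compute active earth pressure coefficient:
Ka = tan^2(45 - phi/2) = tan^2(27.0) = 0.259616
Compute active force:
Pa = 0.5 * Ka * gamma * H^2
Pa = 0.5 * 0.259616 * 19.2 * 8.7^2
Pa = 188.64 kN/m


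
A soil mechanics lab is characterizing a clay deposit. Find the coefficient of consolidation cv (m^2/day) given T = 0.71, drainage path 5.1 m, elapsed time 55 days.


Using cv = T * H_dr^2 / t
H_dr^2 = 5.1^2 = 26.01
cv = 0.71 * 26.01 / 55
cv = 0.33577 m^2/day


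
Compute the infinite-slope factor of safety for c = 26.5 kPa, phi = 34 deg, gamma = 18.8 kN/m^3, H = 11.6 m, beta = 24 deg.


Using Fs = c / (gamma*H*sin(beta)*cos(beta)) + tan(phi)/tan(beta)
Cohesion contribution = 26.5 / (18.8*11.6*sin(24)*cos(24))
Cohesion contribution = 0.327029
Friction contribution = tan(34)/tan(24) = 1.51497
Fs = 0.327029 + 1.51497
Fs = 1.842


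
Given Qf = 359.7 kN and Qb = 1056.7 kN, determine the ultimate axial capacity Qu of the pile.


Result: 1416.4 kN

Derivation:
Using Qu = Qf + Qb
Qu = 359.7 + 1056.7
Qu = 1416.4 kN


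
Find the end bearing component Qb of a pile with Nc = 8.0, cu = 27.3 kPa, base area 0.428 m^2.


Result: 93.48 kN

Derivation:
Using Qb = Nc * cu * Ab
Qb = 8.0 * 27.3 * 0.428
Qb = 93.48 kN


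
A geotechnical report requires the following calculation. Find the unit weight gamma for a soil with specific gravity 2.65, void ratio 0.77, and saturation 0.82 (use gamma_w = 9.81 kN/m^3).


Using gamma = gamma_w * (Gs + S*e) / (1 + e)
Numerator: Gs + S*e = 2.65 + 0.82*0.77 = 3.2814
Denominator: 1 + e = 1 + 0.77 = 1.77
gamma = 9.81 * 3.2814 / 1.77
gamma = 18.187 kN/m^3


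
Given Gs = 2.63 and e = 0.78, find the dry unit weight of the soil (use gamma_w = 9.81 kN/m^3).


Result: 14.495 kN/m^3

Derivation:
Using gamma_d = Gs * gamma_w / (1 + e)
gamma_d = 2.63 * 9.81 / (1 + 0.78)
gamma_d = 2.63 * 9.81 / 1.78
gamma_d = 14.495 kN/m^3


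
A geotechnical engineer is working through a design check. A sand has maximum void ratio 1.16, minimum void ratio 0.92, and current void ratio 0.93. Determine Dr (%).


Result: 95.83 %

Derivation:
Using Dr = (e_max - e) / (e_max - e_min) * 100
e_max - e = 1.16 - 0.93 = 0.23
e_max - e_min = 1.16 - 0.92 = 0.24
Dr = 0.23 / 0.24 * 100
Dr = 95.83 %


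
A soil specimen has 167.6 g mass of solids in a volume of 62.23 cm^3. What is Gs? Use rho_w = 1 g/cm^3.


Using Gs = m_s / (V_s * rho_w)
Since rho_w = 1 g/cm^3:
Gs = 167.6 / 62.23
Gs = 2.693


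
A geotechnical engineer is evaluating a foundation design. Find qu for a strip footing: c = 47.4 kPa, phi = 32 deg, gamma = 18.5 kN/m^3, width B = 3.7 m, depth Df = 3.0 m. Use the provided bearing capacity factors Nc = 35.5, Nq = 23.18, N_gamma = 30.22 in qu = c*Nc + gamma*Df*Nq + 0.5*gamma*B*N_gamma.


Compute qu = c*Nc + gamma*Df*Nq + 0.5*gamma*B*N_gamma
Term 1: 47.4 * 35.5 = 1682.7
Term 2: 18.5 * 3.0 * 23.18 = 1286.49
Term 3: 0.5 * 18.5 * 3.7 * 30.22 = 1034.2795
qu = 1682.7 + 1286.49 + 1034.2795
qu = 4003.47 kPa


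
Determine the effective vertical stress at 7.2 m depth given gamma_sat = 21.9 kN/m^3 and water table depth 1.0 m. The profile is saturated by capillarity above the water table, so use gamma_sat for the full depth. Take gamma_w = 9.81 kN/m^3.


Total stress = gamma_sat * depth
sigma = 21.9 * 7.2 = 157.68 kPa
Pore water pressure u = gamma_w * (depth - d_wt)
u = 9.81 * (7.2 - 1.0) = 60.822 kPa
Effective stress = sigma - u
sigma' = 157.68 - 60.822 = 96.86 kPa


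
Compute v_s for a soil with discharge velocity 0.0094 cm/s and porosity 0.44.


Result: 0.02136 cm/s

Derivation:
Using v_s = v_d / n
v_s = 0.0094 / 0.44
v_s = 0.02136 cm/s


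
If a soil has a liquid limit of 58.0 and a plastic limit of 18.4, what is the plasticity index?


Using PI = LL - PL
PI = 58.0 - 18.4
PI = 39.6


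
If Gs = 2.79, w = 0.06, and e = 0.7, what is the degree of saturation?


Result: 0.2391

Derivation:
Using S = Gs * w / e
S = 2.79 * 0.06 / 0.7
S = 0.2391


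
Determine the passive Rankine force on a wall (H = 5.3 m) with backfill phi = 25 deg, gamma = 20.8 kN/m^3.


Compute passive earth pressure coefficient:
Kp = tan^2(45 + phi/2) = tan^2(57.5) = 2.463913
Compute passive force:
Pp = 0.5 * Kp * gamma * H^2
Pp = 0.5 * 2.463913 * 20.8 * 5.3^2
Pp = 719.8 kN/m


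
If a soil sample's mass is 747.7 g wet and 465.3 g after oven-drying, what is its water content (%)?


Using w = (m_wet - m_dry) / m_dry * 100
m_wet - m_dry = 747.7 - 465.3 = 282.4 g
w = 282.4 / 465.3 * 100
w = 60.69 %


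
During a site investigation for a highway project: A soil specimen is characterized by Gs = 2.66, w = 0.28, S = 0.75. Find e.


Result: 0.9931

Derivation:
Using the relation e = Gs * w / S
e = 2.66 * 0.28 / 0.75
e = 0.9931


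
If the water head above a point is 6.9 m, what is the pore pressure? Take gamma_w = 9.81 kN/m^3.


Using u = gamma_w * h_w
u = 9.81 * 6.9
u = 67.69 kPa


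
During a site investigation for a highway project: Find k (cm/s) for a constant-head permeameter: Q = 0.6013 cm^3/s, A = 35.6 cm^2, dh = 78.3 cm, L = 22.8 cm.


Result: 0.004918 cm/s

Derivation:
Compute hydraulic gradient:
i = dh / L = 78.3 / 22.8 = 3.43421
Then apply Darcy's law:
k = Q / (A * i)
k = 0.6013 / (35.6 * 3.43421)
k = 0.6013 / 122.258
k = 0.004918 cm/s


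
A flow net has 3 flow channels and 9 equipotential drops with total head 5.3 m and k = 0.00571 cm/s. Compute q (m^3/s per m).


Convert k to m/s for unit consistency with H:
k = 0.00571 cm/s = 0.00571 / 100 m/s = 5.71e-05 m/s
Using q = k * H * Nf / Nd
Nf / Nd = 3 / 9 = 0.3333
q = 5.71e-05 * 5.3 * 0.3333
q = 0.0001009 m^3/s per m


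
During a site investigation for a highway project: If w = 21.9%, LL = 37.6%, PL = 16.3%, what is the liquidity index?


First compute the plasticity index:
PI = LL - PL = 37.6 - 16.3 = 21.3
Then compute the liquidity index:
LI = (w - PL) / PI
LI = (21.9 - 16.3) / 21.3
LI = 0.263


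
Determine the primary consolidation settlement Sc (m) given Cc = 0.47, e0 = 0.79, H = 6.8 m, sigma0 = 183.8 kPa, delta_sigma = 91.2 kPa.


Using Sc = Cc * H / (1 + e0) * log10((sigma0 + delta_sigma) / sigma0)
Stress ratio = (183.8 + 91.2) / 183.8 = 1.49619
log10(1.49619) = 0.174987
Cc * H / (1 + e0) = 0.47 * 6.8 / (1 + 0.79) = 1.78547
Sc = 1.78547 * 0.174987
Sc = 0.3124 m


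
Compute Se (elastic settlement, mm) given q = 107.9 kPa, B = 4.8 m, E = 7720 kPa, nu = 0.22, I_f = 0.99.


Result: 63.203 mm

Derivation:
Using Se = q * B * (1 - nu^2) * I_f / E
1 - nu^2 = 1 - 0.22^2 = 0.9516
Se = 107.9 * 4.8 * 0.9516 * 0.99 / 7720
Se = 0.063203 m
Convert to mm: Se = 0.063203 * 1000 = 63.203 mm


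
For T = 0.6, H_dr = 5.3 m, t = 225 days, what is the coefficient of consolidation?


Result: 0.07491 m^2/day

Derivation:
Using cv = T * H_dr^2 / t
H_dr^2 = 5.3^2 = 28.09
cv = 0.6 * 28.09 / 225
cv = 0.07491 m^2/day


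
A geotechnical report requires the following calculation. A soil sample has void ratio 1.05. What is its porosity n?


Using the relation n = e / (1 + e)
n = 1.05 / (1 + 1.05)
n = 1.05 / 2.05
n = 0.5122


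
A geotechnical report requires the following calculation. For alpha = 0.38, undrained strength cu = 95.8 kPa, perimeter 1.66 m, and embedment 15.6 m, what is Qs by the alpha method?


Using Qs = alpha * cu * perimeter * L
Qs = 0.38 * 95.8 * 1.66 * 15.6
Qs = 942.72 kN


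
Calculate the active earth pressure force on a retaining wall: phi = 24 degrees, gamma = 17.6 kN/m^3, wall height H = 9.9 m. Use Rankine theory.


Result: 363.74 kN/m

Derivation:
Compute active earth pressure coefficient:
Ka = tan^2(45 - phi/2) = tan^2(33.0) = 0.42173
Compute active force:
Pa = 0.5 * Ka * gamma * H^2
Pa = 0.5 * 0.42173 * 17.6 * 9.9^2
Pa = 363.74 kN/m


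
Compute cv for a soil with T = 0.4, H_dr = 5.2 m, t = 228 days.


Using cv = T * H_dr^2 / t
H_dr^2 = 5.2^2 = 27.04
cv = 0.4 * 27.04 / 228
cv = 0.04744 m^2/day


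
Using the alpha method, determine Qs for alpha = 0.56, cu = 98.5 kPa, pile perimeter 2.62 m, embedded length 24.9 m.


Using Qs = alpha * cu * perimeter * L
Qs = 0.56 * 98.5 * 2.62 * 24.9
Qs = 3598.53 kN


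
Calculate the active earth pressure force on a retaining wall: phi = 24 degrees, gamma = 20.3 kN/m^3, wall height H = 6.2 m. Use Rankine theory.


Result: 164.54 kN/m

Derivation:
Compute active earth pressure coefficient:
Ka = tan^2(45 - phi/2) = tan^2(33.0) = 0.42173
Compute active force:
Pa = 0.5 * Ka * gamma * H^2
Pa = 0.5 * 0.42173 * 20.3 * 6.2^2
Pa = 164.54 kN/m


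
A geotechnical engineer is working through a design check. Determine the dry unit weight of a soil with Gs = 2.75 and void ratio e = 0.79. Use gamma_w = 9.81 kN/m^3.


Using gamma_d = Gs * gamma_w / (1 + e)
gamma_d = 2.75 * 9.81 / (1 + 0.79)
gamma_d = 2.75 * 9.81 / 1.79
gamma_d = 15.071 kN/m^3


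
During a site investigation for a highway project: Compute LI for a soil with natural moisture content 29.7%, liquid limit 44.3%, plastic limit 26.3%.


First compute the plasticity index:
PI = LL - PL = 44.3 - 26.3 = 18.0
Then compute the liquidity index:
LI = (w - PL) / PI
LI = (29.7 - 26.3) / 18.0
LI = 0.189


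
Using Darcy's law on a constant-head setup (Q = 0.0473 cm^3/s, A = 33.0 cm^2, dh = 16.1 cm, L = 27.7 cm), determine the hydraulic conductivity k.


Compute hydraulic gradient:
i = dh / L = 16.1 / 27.7 = 0.581227
Then apply Darcy's law:
k = Q / (A * i)
k = 0.0473 / (33.0 * 0.581227)
k = 0.0473 / 19.1805
k = 0.002466 cm/s


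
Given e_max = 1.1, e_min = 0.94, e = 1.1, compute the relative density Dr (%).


Using Dr = (e_max - e) / (e_max - e_min) * 100
e_max - e = 1.1 - 1.1 = 0.0
e_max - e_min = 1.1 - 0.94 = 0.16
Dr = 0.0 / 0.16 * 100
Dr = 0.0 %


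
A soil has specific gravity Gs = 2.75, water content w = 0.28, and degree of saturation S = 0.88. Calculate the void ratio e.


Using the relation e = Gs * w / S
e = 2.75 * 0.28 / 0.88
e = 0.875


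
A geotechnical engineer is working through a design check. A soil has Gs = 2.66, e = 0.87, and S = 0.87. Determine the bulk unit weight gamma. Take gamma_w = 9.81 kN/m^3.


Using gamma = gamma_w * (Gs + S*e) / (1 + e)
Numerator: Gs + S*e = 2.66 + 0.87*0.87 = 3.4169
Denominator: 1 + e = 1 + 0.87 = 1.87
gamma = 9.81 * 3.4169 / 1.87
gamma = 17.925 kN/m^3


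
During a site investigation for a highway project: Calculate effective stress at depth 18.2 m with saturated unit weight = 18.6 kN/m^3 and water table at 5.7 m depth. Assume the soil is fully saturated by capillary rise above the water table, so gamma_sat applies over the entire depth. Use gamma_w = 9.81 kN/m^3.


Total stress = gamma_sat * depth
sigma = 18.6 * 18.2 = 338.52 kPa
Pore water pressure u = gamma_w * (depth - d_wt)
u = 9.81 * (18.2 - 5.7) = 122.625 kPa
Effective stress = sigma - u
sigma' = 338.52 - 122.625 = 215.9 kPa


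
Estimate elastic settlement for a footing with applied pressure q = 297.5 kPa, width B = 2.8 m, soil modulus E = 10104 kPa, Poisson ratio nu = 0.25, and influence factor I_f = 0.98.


Result: 75.744 mm

Derivation:
Using Se = q * B * (1 - nu^2) * I_f / E
1 - nu^2 = 1 - 0.25^2 = 0.9375
Se = 297.5 * 2.8 * 0.9375 * 0.98 / 10104
Se = 0.075744 m
Convert to mm: Se = 0.075744 * 1000 = 75.744 mm


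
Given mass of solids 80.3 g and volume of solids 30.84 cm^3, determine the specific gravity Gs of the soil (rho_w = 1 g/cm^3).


Using Gs = m_s / (V_s * rho_w)
Since rho_w = 1 g/cm^3:
Gs = 80.3 / 30.84
Gs = 2.604


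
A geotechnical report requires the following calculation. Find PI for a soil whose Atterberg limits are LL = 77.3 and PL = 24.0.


Using PI = LL - PL
PI = 77.3 - 24.0
PI = 53.3


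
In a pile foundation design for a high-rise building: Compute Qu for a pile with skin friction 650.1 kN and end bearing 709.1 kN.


Result: 1359.2 kN

Derivation:
Using Qu = Qf + Qb
Qu = 650.1 + 709.1
Qu = 1359.2 kN


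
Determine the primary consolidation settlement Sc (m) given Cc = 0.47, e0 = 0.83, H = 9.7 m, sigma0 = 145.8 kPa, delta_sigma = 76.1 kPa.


Using Sc = Cc * H / (1 + e0) * log10((sigma0 + delta_sigma) / sigma0)
Stress ratio = (145.8 + 76.1) / 145.8 = 1.52195
log10(1.52195) = 0.1824
Cc * H / (1 + e0) = 0.47 * 9.7 / (1 + 0.83) = 2.49126
Sc = 2.49126 * 0.1824
Sc = 0.4544 m


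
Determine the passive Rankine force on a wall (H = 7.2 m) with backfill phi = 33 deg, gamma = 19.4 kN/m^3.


Compute passive earth pressure coefficient:
Kp = tan^2(45 + phi/2) = tan^2(61.5) = 3.39212
Compute passive force:
Pp = 0.5 * Kp * gamma * H^2
Pp = 0.5 * 3.39212 * 19.4 * 7.2^2
Pp = 1705.72 kN/m


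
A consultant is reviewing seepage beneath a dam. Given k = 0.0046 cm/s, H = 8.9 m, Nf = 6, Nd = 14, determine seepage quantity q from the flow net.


Convert k to m/s for unit consistency with H:
k = 0.0046 cm/s = 0.0046 / 100 m/s = 4.6e-05 m/s
Using q = k * H * Nf / Nd
Nf / Nd = 6 / 14 = 0.4286
q = 4.6e-05 * 8.9 * 0.4286
q = 0.0001755 m^3/s per m


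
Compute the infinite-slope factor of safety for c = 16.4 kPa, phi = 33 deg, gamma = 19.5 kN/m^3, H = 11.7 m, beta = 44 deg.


Using Fs = c / (gamma*H*sin(beta)*cos(beta)) + tan(phi)/tan(beta)
Cohesion contribution = 16.4 / (19.5*11.7*sin(44)*cos(44))
Cohesion contribution = 0.143853
Friction contribution = tan(33)/tan(44) = 0.672481
Fs = 0.143853 + 0.672481
Fs = 0.816


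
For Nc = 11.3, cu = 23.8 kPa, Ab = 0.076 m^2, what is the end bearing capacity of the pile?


Result: 20.44 kN

Derivation:
Using Qb = Nc * cu * Ab
Qb = 11.3 * 23.8 * 0.076
Qb = 20.44 kN


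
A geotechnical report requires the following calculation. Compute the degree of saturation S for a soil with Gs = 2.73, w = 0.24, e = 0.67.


Using S = Gs * w / e
S = 2.73 * 0.24 / 0.67
S = 0.9779


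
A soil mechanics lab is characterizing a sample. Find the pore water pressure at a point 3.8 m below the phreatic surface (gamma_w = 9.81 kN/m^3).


Result: 37.28 kPa

Derivation:
Using u = gamma_w * h_w
u = 9.81 * 3.8
u = 37.28 kPa


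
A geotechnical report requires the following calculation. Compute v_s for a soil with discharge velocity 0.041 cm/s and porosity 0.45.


Result: 0.09111 cm/s

Derivation:
Using v_s = v_d / n
v_s = 0.041 / 0.45
v_s = 0.09111 cm/s


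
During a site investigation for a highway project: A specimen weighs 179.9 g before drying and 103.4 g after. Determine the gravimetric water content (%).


Using w = (m_wet - m_dry) / m_dry * 100
m_wet - m_dry = 179.9 - 103.4 = 76.5 g
w = 76.5 / 103.4 * 100
w = 73.98 %


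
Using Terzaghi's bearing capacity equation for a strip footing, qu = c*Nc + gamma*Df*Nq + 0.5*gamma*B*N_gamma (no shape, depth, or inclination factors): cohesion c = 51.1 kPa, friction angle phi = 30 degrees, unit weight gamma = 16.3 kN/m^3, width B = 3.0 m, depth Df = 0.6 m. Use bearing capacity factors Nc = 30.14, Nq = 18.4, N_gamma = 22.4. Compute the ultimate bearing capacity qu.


Result: 2267.79 kPa

Derivation:
Compute qu = c*Nc + gamma*Df*Nq + 0.5*gamma*B*N_gamma
Term 1: 51.1 * 30.14 = 1540.154
Term 2: 16.3 * 0.6 * 18.4 = 179.952
Term 3: 0.5 * 16.3 * 3.0 * 22.4 = 547.68
qu = 1540.154 + 179.952 + 547.68
qu = 2267.79 kPa


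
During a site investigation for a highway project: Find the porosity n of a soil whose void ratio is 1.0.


Using the relation n = e / (1 + e)
n = 1.0 / (1 + 1.0)
n = 1.0 / 2.0
n = 0.5


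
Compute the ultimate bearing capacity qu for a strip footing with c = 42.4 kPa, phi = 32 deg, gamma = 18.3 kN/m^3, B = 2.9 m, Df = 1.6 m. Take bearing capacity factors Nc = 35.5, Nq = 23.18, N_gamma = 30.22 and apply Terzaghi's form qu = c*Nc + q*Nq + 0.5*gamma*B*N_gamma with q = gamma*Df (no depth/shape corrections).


Compute qu = c*Nc + gamma*Df*Nq + 0.5*gamma*B*N_gamma
Term 1: 42.4 * 35.5 = 1505.2
Term 2: 18.3 * 1.6 * 23.18 = 678.7104
Term 3: 0.5 * 18.3 * 2.9 * 30.22 = 801.8877
qu = 1505.2 + 678.7104 + 801.8877
qu = 2985.8 kPa


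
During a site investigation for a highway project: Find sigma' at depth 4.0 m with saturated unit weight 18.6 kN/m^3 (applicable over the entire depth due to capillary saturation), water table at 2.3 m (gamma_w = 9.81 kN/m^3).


Result: 57.72 kPa

Derivation:
Total stress = gamma_sat * depth
sigma = 18.6 * 4.0 = 74.4 kPa
Pore water pressure u = gamma_w * (depth - d_wt)
u = 9.81 * (4.0 - 2.3) = 16.677 kPa
Effective stress = sigma - u
sigma' = 74.4 - 16.677 = 57.72 kPa


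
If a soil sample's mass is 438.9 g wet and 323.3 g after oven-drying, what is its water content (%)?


Result: 35.76 %

Derivation:
Using w = (m_wet - m_dry) / m_dry * 100
m_wet - m_dry = 438.9 - 323.3 = 115.6 g
w = 115.6 / 323.3 * 100
w = 35.76 %


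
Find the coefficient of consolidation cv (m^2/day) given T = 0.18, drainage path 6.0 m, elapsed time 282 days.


Using cv = T * H_dr^2 / t
H_dr^2 = 6.0^2 = 36.0
cv = 0.18 * 36.0 / 282
cv = 0.02298 m^2/day


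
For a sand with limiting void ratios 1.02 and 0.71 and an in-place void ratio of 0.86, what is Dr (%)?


Result: 51.61 %

Derivation:
Using Dr = (e_max - e) / (e_max - e_min) * 100
e_max - e = 1.02 - 0.86 = 0.16
e_max - e_min = 1.02 - 0.71 = 0.31
Dr = 0.16 / 0.31 * 100
Dr = 51.61 %


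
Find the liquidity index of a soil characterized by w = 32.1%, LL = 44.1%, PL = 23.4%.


First compute the plasticity index:
PI = LL - PL = 44.1 - 23.4 = 20.7
Then compute the liquidity index:
LI = (w - PL) / PI
LI = (32.1 - 23.4) / 20.7
LI = 0.42


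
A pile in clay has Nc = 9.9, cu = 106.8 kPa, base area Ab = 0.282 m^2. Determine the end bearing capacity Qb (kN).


Using Qb = Nc * cu * Ab
Qb = 9.9 * 106.8 * 0.282
Qb = 298.16 kN


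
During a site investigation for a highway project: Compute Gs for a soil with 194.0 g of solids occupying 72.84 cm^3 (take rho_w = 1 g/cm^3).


Result: 2.663

Derivation:
Using Gs = m_s / (V_s * rho_w)
Since rho_w = 1 g/cm^3:
Gs = 194.0 / 72.84
Gs = 2.663


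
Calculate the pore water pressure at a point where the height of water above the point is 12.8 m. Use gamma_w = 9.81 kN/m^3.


Result: 125.57 kPa

Derivation:
Using u = gamma_w * h_w
u = 9.81 * 12.8
u = 125.57 kPa


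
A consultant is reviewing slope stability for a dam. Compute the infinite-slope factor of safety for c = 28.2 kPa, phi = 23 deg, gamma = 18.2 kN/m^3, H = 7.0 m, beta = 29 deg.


Result: 1.288

Derivation:
Using Fs = c / (gamma*H*sin(beta)*cos(beta)) + tan(phi)/tan(beta)
Cohesion contribution = 28.2 / (18.2*7.0*sin(29)*cos(29))
Cohesion contribution = 0.522022
Friction contribution = tan(23)/tan(29) = 0.765773
Fs = 0.522022 + 0.765773
Fs = 1.288


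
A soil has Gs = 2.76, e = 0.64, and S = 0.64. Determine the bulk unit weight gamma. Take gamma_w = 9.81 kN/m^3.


Using gamma = gamma_w * (Gs + S*e) / (1 + e)
Numerator: Gs + S*e = 2.76 + 0.64*0.64 = 3.1696
Denominator: 1 + e = 1 + 0.64 = 1.64
gamma = 9.81 * 3.1696 / 1.64
gamma = 18.96 kN/m^3


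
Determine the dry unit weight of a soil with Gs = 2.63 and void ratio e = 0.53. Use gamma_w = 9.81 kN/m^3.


Using gamma_d = Gs * gamma_w / (1 + e)
gamma_d = 2.63 * 9.81 / (1 + 0.53)
gamma_d = 2.63 * 9.81 / 1.53
gamma_d = 16.863 kN/m^3


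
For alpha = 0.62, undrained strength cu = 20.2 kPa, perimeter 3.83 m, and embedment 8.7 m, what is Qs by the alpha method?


Using Qs = alpha * cu * perimeter * L
Qs = 0.62 * 20.2 * 3.83 * 8.7
Qs = 417.31 kN


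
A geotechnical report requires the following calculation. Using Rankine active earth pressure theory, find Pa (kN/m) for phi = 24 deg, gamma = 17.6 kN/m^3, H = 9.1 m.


Result: 307.33 kN/m

Derivation:
Compute active earth pressure coefficient:
Ka = tan^2(45 - phi/2) = tan^2(33.0) = 0.42173
Compute active force:
Pa = 0.5 * Ka * gamma * H^2
Pa = 0.5 * 0.42173 * 17.6 * 9.1^2
Pa = 307.33 kN/m


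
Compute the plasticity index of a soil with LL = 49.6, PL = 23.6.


Using PI = LL - PL
PI = 49.6 - 23.6
PI = 26.0


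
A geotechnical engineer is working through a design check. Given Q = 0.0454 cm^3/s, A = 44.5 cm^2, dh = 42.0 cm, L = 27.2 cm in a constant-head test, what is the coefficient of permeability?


Compute hydraulic gradient:
i = dh / L = 42.0 / 27.2 = 1.54412
Then apply Darcy's law:
k = Q / (A * i)
k = 0.0454 / (44.5 * 1.54412)
k = 0.0454 / 68.7132
k = 0.000661 cm/s


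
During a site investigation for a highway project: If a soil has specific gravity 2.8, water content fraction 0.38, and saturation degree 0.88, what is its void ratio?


Using the relation e = Gs * w / S
e = 2.8 * 0.38 / 0.88
e = 1.2091


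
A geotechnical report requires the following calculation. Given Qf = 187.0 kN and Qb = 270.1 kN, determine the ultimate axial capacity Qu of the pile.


Result: 457.1 kN

Derivation:
Using Qu = Qf + Qb
Qu = 187.0 + 270.1
Qu = 457.1 kN


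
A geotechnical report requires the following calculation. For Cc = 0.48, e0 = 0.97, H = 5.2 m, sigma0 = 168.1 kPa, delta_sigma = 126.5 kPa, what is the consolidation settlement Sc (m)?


Using Sc = Cc * H / (1 + e0) * log10((sigma0 + delta_sigma) / sigma0)
Stress ratio = (168.1 + 126.5) / 168.1 = 1.75253
log10(1.75253) = 0.243665
Cc * H / (1 + e0) = 0.48 * 5.2 / (1 + 0.97) = 1.26701
Sc = 1.26701 * 0.243665
Sc = 0.3087 m


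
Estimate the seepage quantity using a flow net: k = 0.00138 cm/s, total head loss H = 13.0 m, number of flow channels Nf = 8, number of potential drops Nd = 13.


Convert k to m/s for unit consistency with H:
k = 0.00138 cm/s = 0.00138 / 100 m/s = 1.38e-05 m/s
Using q = k * H * Nf / Nd
Nf / Nd = 8 / 13 = 0.6154
q = 1.38e-05 * 13.0 * 0.6154
q = 0.0001104 m^3/s per m


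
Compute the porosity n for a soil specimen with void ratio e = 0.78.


Using the relation n = e / (1 + e)
n = 0.78 / (1 + 0.78)
n = 0.78 / 1.78
n = 0.4382


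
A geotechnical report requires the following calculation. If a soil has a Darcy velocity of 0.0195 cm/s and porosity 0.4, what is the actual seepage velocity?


Using v_s = v_d / n
v_s = 0.0195 / 0.4
v_s = 0.04875 cm/s


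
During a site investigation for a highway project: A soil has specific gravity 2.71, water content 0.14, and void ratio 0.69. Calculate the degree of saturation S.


Result: 0.5499

Derivation:
Using S = Gs * w / e
S = 2.71 * 0.14 / 0.69
S = 0.5499


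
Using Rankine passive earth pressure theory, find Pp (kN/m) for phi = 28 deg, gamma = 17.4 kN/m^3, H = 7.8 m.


Compute passive earth pressure coefficient:
Kp = tan^2(45 + phi/2) = tan^2(59.0) = 2.769826
Compute passive force:
Pp = 0.5 * Kp * gamma * H^2
Pp = 0.5 * 2.769826 * 17.4 * 7.8^2
Pp = 1466.09 kN/m


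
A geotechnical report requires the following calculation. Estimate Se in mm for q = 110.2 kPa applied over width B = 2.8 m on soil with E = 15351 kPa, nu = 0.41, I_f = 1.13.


Result: 18.895 mm

Derivation:
Using Se = q * B * (1 - nu^2) * I_f / E
1 - nu^2 = 1 - 0.41^2 = 0.8319
Se = 110.2 * 2.8 * 0.8319 * 1.13 / 15351
Se = 0.018895 m
Convert to mm: Se = 0.018895 * 1000 = 18.895 mm


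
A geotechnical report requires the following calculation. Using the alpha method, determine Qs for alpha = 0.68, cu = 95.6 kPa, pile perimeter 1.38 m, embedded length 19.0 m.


Result: 1704.51 kN

Derivation:
Using Qs = alpha * cu * perimeter * L
Qs = 0.68 * 95.6 * 1.38 * 19.0
Qs = 1704.51 kN


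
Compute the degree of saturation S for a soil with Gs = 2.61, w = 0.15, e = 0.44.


Using S = Gs * w / e
S = 2.61 * 0.15 / 0.44
S = 0.8898


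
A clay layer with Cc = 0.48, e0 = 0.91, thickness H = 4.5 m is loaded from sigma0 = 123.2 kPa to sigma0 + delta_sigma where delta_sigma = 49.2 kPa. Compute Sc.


Using Sc = Cc * H / (1 + e0) * log10((sigma0 + delta_sigma) / sigma0)
Stress ratio = (123.2 + 49.2) / 123.2 = 1.39935
log10(1.39935) = 0.145927
Cc * H / (1 + e0) = 0.48 * 4.5 / (1 + 0.91) = 1.13089
Sc = 1.13089 * 0.145927
Sc = 0.165 m


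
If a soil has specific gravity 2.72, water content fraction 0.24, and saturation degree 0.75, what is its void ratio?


Using the relation e = Gs * w / S
e = 2.72 * 0.24 / 0.75
e = 0.8704


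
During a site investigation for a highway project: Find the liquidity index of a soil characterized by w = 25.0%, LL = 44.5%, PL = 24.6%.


Result: 0.02

Derivation:
First compute the plasticity index:
PI = LL - PL = 44.5 - 24.6 = 19.9
Then compute the liquidity index:
LI = (w - PL) / PI
LI = (25.0 - 24.6) / 19.9
LI = 0.02


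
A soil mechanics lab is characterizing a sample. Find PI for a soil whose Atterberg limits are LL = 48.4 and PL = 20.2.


Result: 28.2

Derivation:
Using PI = LL - PL
PI = 48.4 - 20.2
PI = 28.2


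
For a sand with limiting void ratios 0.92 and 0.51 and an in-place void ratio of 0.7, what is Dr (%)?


Result: 53.66 %

Derivation:
Using Dr = (e_max - e) / (e_max - e_min) * 100
e_max - e = 0.92 - 0.7 = 0.22
e_max - e_min = 0.92 - 0.51 = 0.41
Dr = 0.22 / 0.41 * 100
Dr = 53.66 %
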